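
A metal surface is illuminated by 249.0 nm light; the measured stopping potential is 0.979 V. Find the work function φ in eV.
4.00 eV

The stopping potential gives the maximum kinetic energy: KE_max = eV_s = 0.979 eV

From Einstein's photoelectric equation: KE_max = hc/λ - φ
Rearranging: φ = hc/λ - KE_max

Calculate photon energy:
E_photon = hc/λ = (6.626×10⁻³⁴ J·s)(3×10⁸ m/s) / (249.0×10⁻⁹ m) = 4.9793 eV

Therefore:
φ = 4.9793 - 0.979 = 4.00 eV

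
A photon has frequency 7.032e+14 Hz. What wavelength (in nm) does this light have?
426.33 nm

Using the wave equation: c = fλ

Solving for wavelength:
λ = c/f = (3×10⁸ m/s) / (7.032e+14 Hz)
λ = 426.33 nm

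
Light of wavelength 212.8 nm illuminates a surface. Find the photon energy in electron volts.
5.8263 eV

Using E = hf = hc/λ:

E = hc/λ = (6.626×10⁻³⁴ J·s)(3×10⁸ m/s) / (212.8×10⁻⁹ m)
E = 5.8263 eV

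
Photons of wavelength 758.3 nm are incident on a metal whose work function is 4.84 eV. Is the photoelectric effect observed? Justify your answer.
No

For photoemission, the photon energy must exceed the work function.

Photon energy: E = hc/λ = 1.6350 eV
Work function: φ = 4.84 eV

Since E_photon (1.6350 eV) < φ (4.84 eV), photoemission will NOT occur.
The threshold wavelength is λ₀ = hc/φ = 256.2 nm.
Since 758.3 nm > 256.2 nm, the photons lack sufficient energy.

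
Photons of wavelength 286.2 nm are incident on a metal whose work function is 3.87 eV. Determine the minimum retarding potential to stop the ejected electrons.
0.4621 V

The stopping potential V_s satisfies: eV_s = KE_max

First, find KE_max using Einstein's equation:
E_photon = hc/λ = 4.3321 eV
KE_max = E_photon - φ = 4.3321 - 3.87 = 0.4621 eV

Since eV_s = KE_max:
V_s = KE_max/e = 0.4621 V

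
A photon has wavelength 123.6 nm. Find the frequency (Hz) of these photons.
2.4255e+15 Hz

Using the wave equation: c = fλ

Solving for frequency:
f = c/λ = (3×10⁸ m/s) / (123.6×10⁻⁹ m)
f = 2.4255e+15 Hz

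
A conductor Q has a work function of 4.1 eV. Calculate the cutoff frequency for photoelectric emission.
9.9138e+14 Hz

The threshold frequency is when the photon energy equals the work function:
hf₀ = φ

Solving for f₀:
f₀ = φ/h = (4.1 eV × 1.602×10⁻¹⁹ J/eV) / (6.626×10⁻³⁴ J·s)
f₀ = 9.9138e+14 Hz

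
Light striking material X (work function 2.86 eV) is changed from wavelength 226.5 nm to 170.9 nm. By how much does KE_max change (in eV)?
1.7809 eV

Using Einstein's equation: KE_max = hc/λ - φ

For λ₁ = 226.5 nm:
KE₁ = hc/λ₁ - φ = 5.4739 - 2.86 = 2.6139 eV

For λ₂ = 170.9 nm:
KE₂ = hc/λ₂ - φ = 7.2548 - 2.86 = 4.3948 eV

Change in KE:
ΔKE = KE₂ - KE₁ = 4.3948 - 2.6139 = 1.7809 eV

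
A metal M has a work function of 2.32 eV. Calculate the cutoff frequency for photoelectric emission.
5.6097e+14 Hz

The threshold frequency is when the photon energy equals the work function:
hf₀ = φ

Solving for f₀:
f₀ = φ/h = (2.32 eV × 1.602×10⁻¹⁹ J/eV) / (6.626×10⁻³⁴ J·s)
f₀ = 5.6097e+14 Hz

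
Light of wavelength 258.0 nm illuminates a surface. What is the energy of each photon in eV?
4.8056 eV

Using E = hf = hc/λ:

E = hc/λ = (6.626×10⁻³⁴ J·s)(3×10⁸ m/s) / (258.0×10⁻⁹ m)
E = 4.8056 eV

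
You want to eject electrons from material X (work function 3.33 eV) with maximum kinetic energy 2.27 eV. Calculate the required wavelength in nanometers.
221.40 nm

From Einstein's equation: KE_max = hc/λ - φ

Rearranging for λ:
hc/λ = KE_max + φ
λ = hc/(KE_max + φ)

Required photon energy:
E_photon = KE_max + φ = 2.27 + 3.33 = 5.60 eV

Required wavelength:
λ = hc/E_photon = (6.626×10⁻³⁴)(3×10⁸) / (5.60 × 1.602×10⁻¹⁹)
λ = 221.40 nm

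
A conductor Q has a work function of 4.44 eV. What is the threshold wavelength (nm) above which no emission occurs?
279.24 nm

The threshold wavelength is when the photon energy equals the work function:
hc/λ₀ = φ

Solving for λ₀:
λ₀ = hc/φ = (6.626×10⁻³⁴ J·s)(3×10⁸ m/s) / (4.44 eV × 1.602×10⁻¹⁹ J/eV)
λ₀ = 279.24 nm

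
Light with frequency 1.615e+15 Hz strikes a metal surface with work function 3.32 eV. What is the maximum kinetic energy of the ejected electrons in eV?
3.3591 eV

Using Einstein's photoelectric equation: KE_max = hf - φ

First, calculate the photon energy:
E_photon = hf = (6.626×10⁻³⁴ J·s)(1.615e+15 Hz)
E_photon = 6.6791 eV

Then, the maximum kinetic energy:
KE_max = E_photon - φ = 6.6791 eV - 3.32 eV = 3.3591 eV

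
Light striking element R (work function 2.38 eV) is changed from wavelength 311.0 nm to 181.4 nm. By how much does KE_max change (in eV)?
2.8482 eV

Using Einstein's equation: KE_max = hc/λ - φ

For λ₁ = 311.0 nm:
KE₁ = hc/λ₁ - φ = 3.9866 - 2.38 = 1.6066 eV

For λ₂ = 181.4 nm:
KE₂ = hc/λ₂ - φ = 6.8349 - 2.38 = 4.4549 eV

Change in KE:
ΔKE = KE₂ - KE₁ = 4.4549 - 1.6066 = 2.8482 eV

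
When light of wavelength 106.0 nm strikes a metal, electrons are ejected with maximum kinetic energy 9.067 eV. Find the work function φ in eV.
2.63 eV

From Einstein's photoelectric equation: KE_max = hf - φ = hc/λ - φ

Rearranging for φ:
φ = hc/λ - KE_max

Calculate photon energy:
E_photon = hc/λ = 11.6966 eV

Therefore:
φ = 11.6966 - 9.067 = 2.63 eV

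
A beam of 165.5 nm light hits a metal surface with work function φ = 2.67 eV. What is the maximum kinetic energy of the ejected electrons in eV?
4.8215 eV

Using Einstein's photoelectric equation: KE_max = hf - φ = hc/λ - φ

First, calculate the photon energy:
E_photon = hc/λ = (6.626×10⁻³⁴ J·s)(3×10⁸ m/s) / (165.5×10⁻⁹ m)
E_photon = 7.4915 eV

Then, the maximum kinetic energy:
KE_max = E_photon - φ = 7.4915 eV - 2.67 eV = 4.8215 eV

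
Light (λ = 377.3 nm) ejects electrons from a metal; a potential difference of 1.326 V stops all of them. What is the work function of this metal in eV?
1.96 eV

The stopping potential gives the maximum kinetic energy: KE_max = eV_s = 1.326 eV

From Einstein's photoelectric equation: KE_max = hc/λ - φ
Rearranging: φ = hc/λ - KE_max

Calculate photon energy:
E_photon = hc/λ = (6.626×10⁻³⁴ J·s)(3×10⁸ m/s) / (377.3×10⁻⁹ m) = 3.2861 eV

Therefore:
φ = 3.2861 - 1.326 = 1.96 eV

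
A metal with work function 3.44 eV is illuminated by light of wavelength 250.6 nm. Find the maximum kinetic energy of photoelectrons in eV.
1.5075 eV

Using Einstein's photoelectric equation: KE_max = hf - φ = hc/λ - φ

First, calculate the photon energy:
E_photon = hc/λ = (6.626×10⁻³⁴ J·s)(3×10⁸ m/s) / (250.6×10⁻⁹ m)
E_photon = 4.9475 eV

Then, the maximum kinetic energy:
KE_max = E_photon - φ = 4.9475 eV - 3.44 eV = 1.5075 eV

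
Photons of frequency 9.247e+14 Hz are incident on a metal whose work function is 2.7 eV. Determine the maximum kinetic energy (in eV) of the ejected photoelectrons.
1.1243 eV

Using Einstein's photoelectric equation: KE_max = hf - φ

First, calculate the photon energy:
E_photon = hf = (6.626×10⁻³⁴ J·s)(9.247e+14 Hz)
E_photon = 3.8243 eV

Then, the maximum kinetic energy:
KE_max = E_photon - φ = 3.8243 eV - 2.7 eV = 1.1243 eV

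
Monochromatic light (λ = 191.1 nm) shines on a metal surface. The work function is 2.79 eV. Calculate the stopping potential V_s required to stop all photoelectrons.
3.6979 V

The stopping potential V_s satisfies: eV_s = KE_max

First, find KE_max using Einstein's equation:
E_photon = hc/λ = 6.4879 eV
KE_max = E_photon - φ = 6.4879 - 2.79 = 3.6979 eV

Since eV_s = KE_max:
V_s = KE_max/e = 3.6979 V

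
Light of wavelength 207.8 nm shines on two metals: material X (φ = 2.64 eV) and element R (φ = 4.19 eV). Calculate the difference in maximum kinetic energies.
1.5500 eV

Using KE_max = hc/λ - φ for each metal:

Photon energy: E = hc/λ = 5.9665 eV

For material X (φ₁ = 2.64 eV):
KE₁ = E - φ₁ = 5.9665 - 2.64 = 3.3265 eV

For element R (φ₂ = 4.19 eV):
KE₂ = E - φ₂ = 5.9665 - 4.19 = 1.7765 eV

Difference:
ΔKE = KE₁ - KE₂ = 3.3265 - 1.7765 = 1.5500 eV

Note: The difference equals the difference in work functions: 4.19 - 2.64 = 1.55 eV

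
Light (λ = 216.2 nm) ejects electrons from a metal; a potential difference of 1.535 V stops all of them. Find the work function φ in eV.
4.20 eV

The stopping potential gives the maximum kinetic energy: KE_max = eV_s = 1.535 eV

From Einstein's photoelectric equation: KE_max = hc/λ - φ
Rearranging: φ = hc/λ - KE_max

Calculate photon energy:
E_photon = hc/λ = (6.626×10⁻³⁴ J·s)(3×10⁸ m/s) / (216.2×10⁻⁹ m) = 5.7347 eV

Therefore:
φ = 5.7347 - 1.535 = 4.20 eV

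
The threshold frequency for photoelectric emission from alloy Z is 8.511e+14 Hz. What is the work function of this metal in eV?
3.52 eV

At the threshold frequency, photon energy equals work function:
φ = hf₀

Calculating:
φ = (6.626×10⁻³⁴ J·s)(8.511e+14 Hz)
φ = 3.52 eV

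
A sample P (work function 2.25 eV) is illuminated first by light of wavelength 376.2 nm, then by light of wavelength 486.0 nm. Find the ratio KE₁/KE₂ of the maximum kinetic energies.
3.4728

Using Einstein's equation: KE_max = hc/λ - φ

For λ₁ = 376.2 nm:
E₁ = hc/λ₁ = 3.2957 eV
KE₁ = E₁ - φ = 3.2957 - 2.25 = 1.0457 eV

For λ₂ = 486.0 nm:
E₂ = hc/λ₂ = 2.5511 eV
KE₂ = E₂ - φ = 2.5511 - 2.25 = 0.3011 eV

Ratio: KE₁/KE₂ = 1.0457/0.3011 = 3.4728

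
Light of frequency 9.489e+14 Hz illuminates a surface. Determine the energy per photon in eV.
3.9243 eV

Using E = hf:

E = hf = (6.626×10⁻³⁴ J·s)(9.489e+14 Hz)
E = 3.9243 eV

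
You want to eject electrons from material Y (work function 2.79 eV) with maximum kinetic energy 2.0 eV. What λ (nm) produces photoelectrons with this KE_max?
258.84 nm

From Einstein's equation: KE_max = hc/λ - φ

Rearranging for λ:
hc/λ = KE_max + φ
λ = hc/(KE_max + φ)

Required photon energy:
E_photon = KE_max + φ = 2.0 + 2.79 = 4.79 eV

Required wavelength:
λ = hc/E_photon = (6.626×10⁻³⁴)(3×10⁸) / (4.79 × 1.602×10⁻¹⁹)
λ = 258.84 nm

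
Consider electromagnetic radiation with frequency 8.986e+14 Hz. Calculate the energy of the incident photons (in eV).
3.7163 eV

Using E = hf:

E = hf = (6.626×10⁻³⁴ J·s)(8.986e+14 Hz)
E = 3.7163 eV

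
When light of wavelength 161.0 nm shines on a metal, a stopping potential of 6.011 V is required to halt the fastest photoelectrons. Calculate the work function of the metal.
1.69 eV

The stopping potential gives the maximum kinetic energy: KE_max = eV_s = 6.011 eV

From Einstein's photoelectric equation: KE_max = hc/λ - φ
Rearranging: φ = hc/λ - KE_max

Calculate photon energy:
E_photon = hc/λ = (6.626×10⁻³⁴ J·s)(3×10⁸ m/s) / (161.0×10⁻⁹ m) = 7.7009 eV

Therefore:
φ = 7.7009 - 6.011 = 1.69 eV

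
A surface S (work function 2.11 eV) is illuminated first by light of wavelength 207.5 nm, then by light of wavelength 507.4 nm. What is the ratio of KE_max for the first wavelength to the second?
11.5889

Using Einstein's equation: KE_max = hc/λ - φ

For λ₁ = 207.5 nm:
E₁ = hc/λ₁ = 5.9751 eV
KE₁ = E₁ - φ = 5.9751 - 2.11 = 3.8651 eV

For λ₂ = 507.4 nm:
E₂ = hc/λ₂ = 2.4435 eV
KE₂ = E₂ - φ = 2.4435 - 2.11 = 0.3335 eV

Ratio: KE₁/KE₂ = 3.8651/0.3335 = 11.5889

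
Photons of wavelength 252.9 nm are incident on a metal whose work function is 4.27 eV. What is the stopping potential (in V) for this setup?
0.6325 V

The stopping potential V_s satisfies: eV_s = KE_max

First, find KE_max using Einstein's equation:
E_photon = hc/λ = 4.9025 eV
KE_max = E_photon - φ = 4.9025 - 4.27 = 0.6325 eV

Since eV_s = KE_max:
V_s = KE_max/e = 0.6325 V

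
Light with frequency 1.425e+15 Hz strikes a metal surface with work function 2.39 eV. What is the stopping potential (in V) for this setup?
3.5033 V

The stopping potential V_s satisfies: eV_s = KE_max

First, find KE_max using Einstein's equation:
E_photon = hf = (6.626×10⁻³⁴ J·s)(1.425e+15 Hz) = 5.8933 eV
KE_max = E_photon - φ = 5.8933 - 2.39 = 3.5033 eV

Since eV_s = KE_max:
V_s = KE_max/e = 3.5033 V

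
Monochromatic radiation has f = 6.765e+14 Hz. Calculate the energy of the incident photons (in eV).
2.7978 eV

Using E = hf:

E = hf = (6.626×10⁻³⁴ J·s)(6.765e+14 Hz)
E = 2.7978 eV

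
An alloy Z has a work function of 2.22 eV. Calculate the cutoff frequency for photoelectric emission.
5.3679e+14 Hz

The threshold frequency is when the photon energy equals the work function:
hf₀ = φ

Solving for f₀:
f₀ = φ/h = (2.22 eV × 1.602×10⁻¹⁹ J/eV) / (6.626×10⁻³⁴ J·s)
f₀ = 5.3679e+14 Hz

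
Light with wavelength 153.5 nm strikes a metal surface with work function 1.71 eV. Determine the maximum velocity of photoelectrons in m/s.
1.4966e+06 m/s

First, find the maximum kinetic energy:
E_photon = hc/λ = 8.0771 eV
KE_max = E_photon - φ = 8.0771 - 1.71 = 6.3671 eV

Convert to Joules: KE_max = 6.3671 × 1.602×10⁻¹⁹ J = 1.0201e-18 J

Then use KE = ½mv² to find velocity:
v = √(2·KE/m) = √(2 × 1.0201e-18 J / 9.109e-31 kg)
v = 1.4966e+06 m/s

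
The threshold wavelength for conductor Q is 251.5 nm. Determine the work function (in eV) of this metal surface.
4.93 eV

At the threshold wavelength, photon energy equals work function:
φ = hc/λ₀

Calculating:
φ = (6.626×10⁻³⁴ J·s)(3×10⁸ m/s) / (251.5×10⁻⁹ m)
φ = 4.93 eV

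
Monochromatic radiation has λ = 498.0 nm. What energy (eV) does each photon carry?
2.4896 eV

Using E = hf = hc/λ:

E = hc/λ = (6.626×10⁻³⁴ J·s)(3×10⁸ m/s) / (498.0×10⁻⁹ m)
E = 2.4896 eV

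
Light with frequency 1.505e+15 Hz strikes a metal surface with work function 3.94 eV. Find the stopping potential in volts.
2.2842 V

The stopping potential V_s satisfies: eV_s = KE_max

First, find KE_max using Einstein's equation:
E_photon = hf = (6.626×10⁻³⁴ J·s)(1.505e+15 Hz) = 6.2242 eV
KE_max = E_photon - φ = 6.2242 - 3.94 = 2.2842 eV

Since eV_s = KE_max:
V_s = KE_max/e = 2.2842 V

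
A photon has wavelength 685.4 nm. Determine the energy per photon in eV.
1.8089 eV

Using E = hf = hc/λ:

E = hc/λ = (6.626×10⁻³⁴ J·s)(3×10⁸ m/s) / (685.4×10⁻⁹ m)
E = 1.8089 eV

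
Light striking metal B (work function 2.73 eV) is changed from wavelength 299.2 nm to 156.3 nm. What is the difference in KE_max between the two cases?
3.7886 eV

Using Einstein's equation: KE_max = hc/λ - φ

For λ₁ = 299.2 nm:
KE₁ = hc/λ₁ - φ = 4.1439 - 2.73 = 1.4139 eV

For λ₂ = 156.3 nm:
KE₂ = hc/λ₂ - φ = 7.9325 - 2.73 = 5.2025 eV

Change in KE:
ΔKE = KE₂ - KE₁ = 5.2025 - 1.4139 = 3.7886 eV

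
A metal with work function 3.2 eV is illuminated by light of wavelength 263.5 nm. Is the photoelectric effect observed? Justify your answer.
Yes

For photoemission, the photon energy must exceed the work function.

Photon energy: E = hc/λ = 4.7053 eV
Work function: φ = 3.2 eV

Since E_photon (4.7053 eV) > φ (3.2 eV), photoemission WILL occur.
The threshold wavelength is λ₀ = hc/φ = 387.5 nm.
Since 263.5 nm < 387.5 nm, the light has sufficient energy.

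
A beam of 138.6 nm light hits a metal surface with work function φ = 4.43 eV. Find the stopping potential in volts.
4.5155 V

The stopping potential V_s satisfies: eV_s = KE_max

First, find KE_max using Einstein's equation:
E_photon = hc/λ = 8.9455 eV
KE_max = E_photon - φ = 8.9455 - 4.43 = 4.5155 eV

Since eV_s = KE_max:
V_s = KE_max/e = 4.5155 V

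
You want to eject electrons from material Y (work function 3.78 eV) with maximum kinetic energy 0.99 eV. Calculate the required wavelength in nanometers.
259.92 nm

From Einstein's equation: KE_max = hc/λ - φ

Rearranging for λ:
hc/λ = KE_max + φ
λ = hc/(KE_max + φ)

Required photon energy:
E_photon = KE_max + φ = 0.99 + 3.78 = 4.77 eV

Required wavelength:
λ = hc/E_photon = (6.626×10⁻³⁴)(3×10⁸) / (4.77 × 1.602×10⁻¹⁹)
λ = 259.92 nm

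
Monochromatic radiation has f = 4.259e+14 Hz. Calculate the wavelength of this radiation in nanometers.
703.90 nm

Using the wave equation: c = fλ

Solving for wavelength:
λ = c/f = (3×10⁸ m/s) / (4.259e+14 Hz)
λ = 703.90 nm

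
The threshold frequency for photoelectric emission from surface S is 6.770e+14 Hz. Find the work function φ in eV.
2.80 eV

At the threshold frequency, photon energy equals work function:
φ = hf₀

Calculating:
φ = (6.626×10⁻³⁴ J·s)(6.770e+14 Hz)
φ = 2.80 eV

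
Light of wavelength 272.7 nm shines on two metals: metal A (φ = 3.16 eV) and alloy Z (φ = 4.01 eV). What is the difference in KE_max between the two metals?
0.8500 eV

Using KE_max = hc/λ - φ for each metal:

Photon energy: E = hc/λ = 4.5465 eV

For metal A (φ₁ = 3.16 eV):
KE₁ = E - φ₁ = 4.5465 - 3.16 = 1.3865 eV

For alloy Z (φ₂ = 4.01 eV):
KE₂ = E - φ₂ = 4.5465 - 4.01 = 0.5365 eV

Difference:
ΔKE = KE₁ - KE₂ = 1.3865 - 0.5365 = 0.8500 eV

Note: The difference equals the difference in work functions: 4.01 - 3.16 = 0.85 eV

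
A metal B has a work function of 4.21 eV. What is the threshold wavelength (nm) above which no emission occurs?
294.50 nm

The threshold wavelength is when the photon energy equals the work function:
hc/λ₀ = φ

Solving for λ₀:
λ₀ = hc/φ = (6.626×10⁻³⁴ J·s)(3×10⁸ m/s) / (4.21 eV × 1.602×10⁻¹⁹ J/eV)
λ₀ = 294.50 nm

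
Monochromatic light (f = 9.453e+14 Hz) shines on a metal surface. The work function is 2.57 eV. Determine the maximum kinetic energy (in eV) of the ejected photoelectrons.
1.3394 eV

Using Einstein's photoelectric equation: KE_max = hf - φ

First, calculate the photon energy:
E_photon = hf = (6.626×10⁻³⁴ J·s)(9.453e+14 Hz)
E_photon = 3.9094 eV

Then, the maximum kinetic energy:
KE_max = E_photon - φ = 3.9094 eV - 2.57 eV = 1.3394 eV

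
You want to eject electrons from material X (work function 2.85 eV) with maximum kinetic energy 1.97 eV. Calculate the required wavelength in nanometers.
257.23 nm

From Einstein's equation: KE_max = hc/λ - φ

Rearranging for λ:
hc/λ = KE_max + φ
λ = hc/(KE_max + φ)

Required photon energy:
E_photon = KE_max + φ = 1.97 + 2.85 = 4.82 eV

Required wavelength:
λ = hc/E_photon = (6.626×10⁻³⁴)(3×10⁸) / (4.82 × 1.602×10⁻¹⁹)
λ = 257.23 nm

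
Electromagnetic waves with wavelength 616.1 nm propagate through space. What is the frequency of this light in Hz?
4.8660e+14 Hz

Using the wave equation: c = fλ

Solving for frequency:
f = c/λ = (3×10⁸ m/s) / (616.1×10⁻⁹ m)
f = 4.8660e+14 Hz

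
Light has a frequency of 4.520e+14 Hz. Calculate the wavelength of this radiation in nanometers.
663.26 nm

Using the wave equation: c = fλ

Solving for wavelength:
λ = c/f = (3×10⁸ m/s) / (4.520e+14 Hz)
λ = 663.26 nm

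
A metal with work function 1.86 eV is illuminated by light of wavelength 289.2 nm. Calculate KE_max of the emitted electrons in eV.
2.4271 eV

Using Einstein's photoelectric equation: KE_max = hf - φ = hc/λ - φ

First, calculate the photon energy:
E_photon = hc/λ = (6.626×10⁻³⁴ J·s)(3×10⁸ m/s) / (289.2×10⁻⁹ m)
E_photon = 4.2871 eV

Then, the maximum kinetic energy:
KE_max = E_photon - φ = 4.2871 eV - 1.86 eV = 2.4271 eV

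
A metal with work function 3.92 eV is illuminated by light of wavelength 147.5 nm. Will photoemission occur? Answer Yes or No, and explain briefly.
Yes

For photoemission, the photon energy must exceed the work function.

Photon energy: E = hc/λ = 8.4057 eV
Work function: φ = 3.92 eV

Since E_photon (8.4057 eV) > φ (3.92 eV), photoemission WILL occur.
The threshold wavelength is λ₀ = hc/φ = 316.3 nm.
Since 147.5 nm < 316.3 nm, the light has sufficient energy.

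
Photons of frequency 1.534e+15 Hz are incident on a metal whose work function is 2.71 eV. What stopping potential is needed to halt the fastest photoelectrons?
3.6341 V

The stopping potential V_s satisfies: eV_s = KE_max

First, find KE_max using Einstein's equation:
E_photon = hf = (6.626×10⁻³⁴ J·s)(1.534e+15 Hz) = 6.3441 eV
KE_max = E_photon - φ = 6.3441 - 2.71 = 3.6341 eV

Since eV_s = KE_max:
V_s = KE_max/e = 3.6341 V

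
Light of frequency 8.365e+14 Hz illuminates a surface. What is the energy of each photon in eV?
3.4595 eV

Using E = hf:

E = hf = (6.626×10⁻³⁴ J·s)(8.365e+14 Hz)
E = 3.4595 eV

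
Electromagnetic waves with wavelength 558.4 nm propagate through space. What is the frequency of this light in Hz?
5.3688e+14 Hz

Using the wave equation: c = fλ

Solving for frequency:
f = c/λ = (3×10⁸ m/s) / (558.4×10⁻⁹ m)
f = 5.3688e+14 Hz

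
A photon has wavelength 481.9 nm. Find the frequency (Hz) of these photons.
6.2211e+14 Hz

Using the wave equation: c = fλ

Solving for frequency:
f = c/λ = (3×10⁸ m/s) / (481.9×10⁻⁹ m)
f = 6.2211e+14 Hz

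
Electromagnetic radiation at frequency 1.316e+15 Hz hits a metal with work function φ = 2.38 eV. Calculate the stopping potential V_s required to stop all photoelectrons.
3.0625 V

The stopping potential V_s satisfies: eV_s = KE_max

First, find KE_max using Einstein's equation:
E_photon = hf = (6.626×10⁻³⁴ J·s)(1.316e+15 Hz) = 5.4425 eV
KE_max = E_photon - φ = 5.4425 - 2.38 = 3.0625 eV

Since eV_s = KE_max:
V_s = KE_max/e = 3.0625 V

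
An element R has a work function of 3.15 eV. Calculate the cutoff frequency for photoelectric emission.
7.6167e+14 Hz

The threshold frequency is when the photon energy equals the work function:
hf₀ = φ

Solving for f₀:
f₀ = φ/h = (3.15 eV × 1.602×10⁻¹⁹ J/eV) / (6.626×10⁻³⁴ J·s)
f₀ = 7.6167e+14 Hz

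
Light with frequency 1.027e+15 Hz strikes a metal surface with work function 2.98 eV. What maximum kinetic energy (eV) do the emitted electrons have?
1.2673 eV

Using Einstein's photoelectric equation: KE_max = hf - φ

First, calculate the photon energy:
E_photon = hf = (6.626×10⁻³⁴ J·s)(1.027e+15 Hz)
E_photon = 4.2473 eV

Then, the maximum kinetic energy:
KE_max = E_photon - φ = 4.2473 eV - 2.98 eV = 1.2673 eV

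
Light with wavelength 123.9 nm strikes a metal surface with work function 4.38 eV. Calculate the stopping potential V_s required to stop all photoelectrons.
5.6268 V

The stopping potential V_s satisfies: eV_s = KE_max

First, find KE_max using Einstein's equation:
E_photon = hc/λ = 10.0068 eV
KE_max = E_photon - φ = 10.0068 - 4.38 = 5.6268 eV

Since eV_s = KE_max:
V_s = KE_max/e = 5.6268 V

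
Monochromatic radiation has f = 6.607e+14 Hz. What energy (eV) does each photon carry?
2.7324 eV

Using E = hf:

E = hf = (6.626×10⁻³⁴ J·s)(6.607e+14 Hz)
E = 2.7324 eV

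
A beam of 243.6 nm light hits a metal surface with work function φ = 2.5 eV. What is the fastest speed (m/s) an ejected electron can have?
9.5444e+05 m/s

First, find the maximum kinetic energy:
E_photon = hc/λ = 5.0897 eV
KE_max = E_photon - φ = 5.0897 - 2.5 = 2.5897 eV

Convert to Joules: KE_max = 2.5897 × 1.602×10⁻¹⁹ J = 4.1491e-19 J

Then use KE = ½mv² to find velocity:
v = √(2·KE/m) = √(2 × 4.1491e-19 J / 9.109e-31 kg)
v = 9.5444e+05 m/s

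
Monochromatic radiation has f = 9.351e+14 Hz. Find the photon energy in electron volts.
3.8673 eV

Using E = hf:

E = hf = (6.626×10⁻³⁴ J·s)(9.351e+14 Hz)
E = 3.8673 eV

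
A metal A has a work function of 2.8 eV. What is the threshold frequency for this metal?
6.7704e+14 Hz

The threshold frequency is when the photon energy equals the work function:
hf₀ = φ

Solving for f₀:
f₀ = φ/h = (2.8 eV × 1.602×10⁻¹⁹ J/eV) / (6.626×10⁻³⁴ J·s)
f₀ = 6.7704e+14 Hz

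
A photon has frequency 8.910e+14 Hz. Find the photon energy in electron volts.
3.6849 eV

Using E = hf:

E = hf = (6.626×10⁻³⁴ J·s)(8.910e+14 Hz)
E = 3.6849 eV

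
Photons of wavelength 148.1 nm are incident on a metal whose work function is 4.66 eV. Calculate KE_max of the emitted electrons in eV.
3.7117 eV

Using Einstein's photoelectric equation: KE_max = hf - φ = hc/λ - φ

First, calculate the photon energy:
E_photon = hc/λ = (6.626×10⁻³⁴ J·s)(3×10⁸ m/s) / (148.1×10⁻⁹ m)
E_photon = 8.3717 eV

Then, the maximum kinetic energy:
KE_max = E_photon - φ = 8.3717 eV - 4.66 eV = 3.7117 eV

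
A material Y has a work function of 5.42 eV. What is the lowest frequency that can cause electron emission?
1.3106e+15 Hz

The threshold frequency is when the photon energy equals the work function:
hf₀ = φ

Solving for f₀:
f₀ = φ/h = (5.42 eV × 1.602×10⁻¹⁹ J/eV) / (6.626×10⁻³⁴ J·s)
f₀ = 1.3106e+15 Hz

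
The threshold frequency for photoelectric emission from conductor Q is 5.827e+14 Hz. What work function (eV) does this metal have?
2.41 eV

At the threshold frequency, photon energy equals work function:
φ = hf₀

Calculating:
φ = (6.626×10⁻³⁴ J·s)(5.827e+14 Hz)
φ = 2.41 eV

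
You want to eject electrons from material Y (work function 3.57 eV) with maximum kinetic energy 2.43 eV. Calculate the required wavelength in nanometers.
206.64 nm

From Einstein's equation: KE_max = hc/λ - φ

Rearranging for λ:
hc/λ = KE_max + φ
λ = hc/(KE_max + φ)

Required photon energy:
E_photon = KE_max + φ = 2.43 + 3.57 = 6.00 eV

Required wavelength:
λ = hc/E_photon = (6.626×10⁻³⁴)(3×10⁸) / (6.00 × 1.602×10⁻¹⁹)
λ = 206.64 nm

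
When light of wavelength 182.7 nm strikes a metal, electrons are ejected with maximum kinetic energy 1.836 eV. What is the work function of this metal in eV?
4.95 eV

From Einstein's photoelectric equation: KE_max = hf - φ = hc/λ - φ

Rearranging for φ:
φ = hc/λ - KE_max

Calculate photon energy:
E_photon = hc/λ = 6.7862 eV

Therefore:
φ = 6.7862 - 1.836 = 4.95 eV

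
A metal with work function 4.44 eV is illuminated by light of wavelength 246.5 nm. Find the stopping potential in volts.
0.5898 V

The stopping potential V_s satisfies: eV_s = KE_max

First, find KE_max using Einstein's equation:
E_photon = hc/λ = 5.0298 eV
KE_max = E_photon - φ = 5.0298 - 4.44 = 0.5898 eV

Since eV_s = KE_max:
V_s = KE_max/e = 0.5898 V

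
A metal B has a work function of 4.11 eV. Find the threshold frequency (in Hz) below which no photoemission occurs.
9.9379e+14 Hz

The threshold frequency is when the photon energy equals the work function:
hf₀ = φ

Solving for f₀:
f₀ = φ/h = (4.11 eV × 1.602×10⁻¹⁹ J/eV) / (6.626×10⁻³⁴ J·s)
f₀ = 9.9379e+14 Hz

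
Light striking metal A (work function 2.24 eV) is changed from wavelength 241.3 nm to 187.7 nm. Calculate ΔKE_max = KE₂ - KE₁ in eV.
1.4673 eV

Using Einstein's equation: KE_max = hc/λ - φ

For λ₁ = 241.3 nm:
KE₁ = hc/λ₁ - φ = 5.1382 - 2.24 = 2.8982 eV

For λ₂ = 187.7 nm:
KE₂ = hc/λ₂ - φ = 6.6054 - 2.24 = 4.3654 eV

Change in KE:
ΔKE = KE₂ - KE₁ = 4.3654 - 2.8982 = 1.4673 eV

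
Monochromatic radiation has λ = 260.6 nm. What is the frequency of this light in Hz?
1.1504e+15 Hz

Using the wave equation: c = fλ

Solving for frequency:
f = c/λ = (3×10⁸ m/s) / (260.6×10⁻⁹ m)
f = 1.1504e+15 Hz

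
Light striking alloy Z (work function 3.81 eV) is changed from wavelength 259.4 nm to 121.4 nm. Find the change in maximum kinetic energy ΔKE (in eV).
5.4332 eV

Using Einstein's equation: KE_max = hc/λ - φ

For λ₁ = 259.4 nm:
KE₁ = hc/λ₁ - φ = 4.7797 - 3.81 = 0.9697 eV

For λ₂ = 121.4 nm:
KE₂ = hc/λ₂ - φ = 10.2129 - 3.81 = 6.4029 eV

Change in KE:
ΔKE = KE₂ - KE₁ = 6.4029 - 0.9697 = 5.4332 eV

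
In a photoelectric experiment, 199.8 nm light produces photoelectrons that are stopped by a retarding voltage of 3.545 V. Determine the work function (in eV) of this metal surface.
2.66 eV

The stopping potential gives the maximum kinetic energy: KE_max = eV_s = 3.545 eV

From Einstein's photoelectric equation: KE_max = hc/λ - φ
Rearranging: φ = hc/λ - KE_max

Calculate photon energy:
E_photon = hc/λ = (6.626×10⁻³⁴ J·s)(3×10⁸ m/s) / (199.8×10⁻⁹ m) = 6.2054 eV

Therefore:
φ = 6.2054 - 3.545 = 2.66 eV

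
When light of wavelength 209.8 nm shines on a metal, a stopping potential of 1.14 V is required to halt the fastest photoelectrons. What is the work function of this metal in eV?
4.77 eV

The stopping potential gives the maximum kinetic energy: KE_max = eV_s = 1.14 eV

From Einstein's photoelectric equation: KE_max = hc/λ - φ
Rearranging: φ = hc/λ - KE_max

Calculate photon energy:
E_photon = hc/λ = (6.626×10⁻³⁴ J·s)(3×10⁸ m/s) / (209.8×10⁻⁹ m) = 5.9096 eV

Therefore:
φ = 5.9096 - 1.14 = 4.77 eV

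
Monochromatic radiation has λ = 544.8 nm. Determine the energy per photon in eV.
2.2758 eV

Using E = hf = hc/λ:

E = hc/λ = (6.626×10⁻³⁴ J·s)(3×10⁸ m/s) / (544.8×10⁻⁹ m)
E = 2.2758 eV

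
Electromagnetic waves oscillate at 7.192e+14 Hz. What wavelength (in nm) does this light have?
416.84 nm

Using the wave equation: c = fλ

Solving for wavelength:
λ = c/f = (3×10⁸ m/s) / (7.192e+14 Hz)
λ = 416.84 nm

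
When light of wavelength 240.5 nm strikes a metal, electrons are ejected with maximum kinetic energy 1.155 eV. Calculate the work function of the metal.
4.00 eV

From Einstein's photoelectric equation: KE_max = hf - φ = hc/λ - φ

Rearranging for φ:
φ = hc/λ - KE_max

Calculate photon energy:
E_photon = hc/λ = 5.1553 eV

Therefore:
φ = 5.1553 - 1.155 = 4.00 eV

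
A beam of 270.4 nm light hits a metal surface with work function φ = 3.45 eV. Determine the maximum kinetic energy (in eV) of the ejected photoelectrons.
1.1352 eV

Using Einstein's photoelectric equation: KE_max = hf - φ = hc/λ - φ

First, calculate the photon energy:
E_photon = hc/λ = (6.626×10⁻³⁴ J·s)(3×10⁸ m/s) / (270.4×10⁻⁹ m)
E_photon = 4.5852 eV

Then, the maximum kinetic energy:
KE_max = E_photon - φ = 4.5852 eV - 3.45 eV = 1.1352 eV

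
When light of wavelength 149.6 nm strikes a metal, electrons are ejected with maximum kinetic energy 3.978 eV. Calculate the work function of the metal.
4.31 eV

From Einstein's photoelectric equation: KE_max = hf - φ = hc/λ - φ

Rearranging for φ:
φ = hc/λ - KE_max

Calculate photon energy:
E_photon = hc/λ = 8.2877 eV

Therefore:
φ = 8.2877 - 3.978 = 4.31 eV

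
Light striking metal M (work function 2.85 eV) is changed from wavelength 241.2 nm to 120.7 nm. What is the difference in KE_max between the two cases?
5.1318 eV

Using Einstein's equation: KE_max = hc/λ - φ

For λ₁ = 241.2 nm:
KE₁ = hc/λ₁ - φ = 5.1403 - 2.85 = 2.2903 eV

For λ₂ = 120.7 nm:
KE₂ = hc/λ₂ - φ = 10.2721 - 2.85 = 7.4221 eV

Change in KE:
ΔKE = KE₂ - KE₁ = 7.4221 - 2.2903 = 5.1318 eV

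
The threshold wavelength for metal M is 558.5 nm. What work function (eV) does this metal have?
2.22 eV

At the threshold wavelength, photon energy equals work function:
φ = hc/λ₀

Calculating:
φ = (6.626×10⁻³⁴ J·s)(3×10⁸ m/s) / (558.5×10⁻⁹ m)
φ = 2.22 eV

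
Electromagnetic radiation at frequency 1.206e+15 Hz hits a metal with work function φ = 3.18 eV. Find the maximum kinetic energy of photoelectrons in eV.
1.8076 eV

Using Einstein's photoelectric equation: KE_max = hf - φ

First, calculate the photon energy:
E_photon = hf = (6.626×10⁻³⁴ J·s)(1.206e+15 Hz)
E_photon = 4.9876 eV

Then, the maximum kinetic energy:
KE_max = E_photon - φ = 4.9876 eV - 3.18 eV = 1.8076 eV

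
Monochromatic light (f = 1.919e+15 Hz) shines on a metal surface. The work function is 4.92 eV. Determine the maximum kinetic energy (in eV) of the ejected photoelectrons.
3.0163 eV

Using Einstein's photoelectric equation: KE_max = hf - φ

First, calculate the photon energy:
E_photon = hf = (6.626×10⁻³⁴ J·s)(1.919e+15 Hz)
E_photon = 7.9363 eV

Then, the maximum kinetic energy:
KE_max = E_photon - φ = 7.9363 eV - 4.92 eV = 3.0163 eV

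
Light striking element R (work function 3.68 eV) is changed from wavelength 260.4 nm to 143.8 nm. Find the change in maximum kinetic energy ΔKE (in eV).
3.8607 eV

Using Einstein's equation: KE_max = hc/λ - φ

For λ₁ = 260.4 nm:
KE₁ = hc/λ₁ - φ = 4.7613 - 3.68 = 1.0813 eV

For λ₂ = 143.8 nm:
KE₂ = hc/λ₂ - φ = 8.6220 - 3.68 = 4.9420 eV

Change in KE:
ΔKE = KE₂ - KE₁ = 4.9420 - 1.0813 = 3.8607 eV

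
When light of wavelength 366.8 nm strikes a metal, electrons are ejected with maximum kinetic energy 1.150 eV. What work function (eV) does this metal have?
2.23 eV

From Einstein's photoelectric equation: KE_max = hf - φ = hc/λ - φ

Rearranging for φ:
φ = hc/λ - KE_max

Calculate photon energy:
E_photon = hc/λ = 3.3802 eV

Therefore:
φ = 3.3802 - 1.150 = 2.23 eV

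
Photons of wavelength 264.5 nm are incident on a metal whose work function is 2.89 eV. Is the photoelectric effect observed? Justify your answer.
Yes

For photoemission, the photon energy must exceed the work function.

Photon energy: E = hc/λ = 4.6875 eV
Work function: φ = 2.89 eV

Since E_photon (4.6875 eV) > φ (2.89 eV), photoemission WILL occur.
The threshold wavelength is λ₀ = hc/φ = 429.0 nm.
Since 264.5 nm < 429.0 nm, the light has sufficient energy.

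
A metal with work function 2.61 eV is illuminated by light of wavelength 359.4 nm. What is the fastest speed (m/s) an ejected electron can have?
5.4350e+05 m/s

First, find the maximum kinetic energy:
E_photon = hc/λ = 3.4498 eV
KE_max = E_photon - φ = 3.4498 - 2.61 = 0.8398 eV

Convert to Joules: KE_max = 0.8398 × 1.602×10⁻¹⁹ J = 1.3454e-19 J

Then use KE = ½mv² to find velocity:
v = √(2·KE/m) = √(2 × 1.3454e-19 J / 9.109e-31 kg)
v = 5.4350e+05 m/s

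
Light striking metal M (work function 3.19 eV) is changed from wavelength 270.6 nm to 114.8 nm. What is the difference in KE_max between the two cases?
6.2182 eV

Using Einstein's equation: KE_max = hc/λ - φ

For λ₁ = 270.6 nm:
KE₁ = hc/λ₁ - φ = 4.5818 - 3.19 = 1.3918 eV

For λ₂ = 114.8 nm:
KE₂ = hc/λ₂ - φ = 10.8000 - 3.19 = 7.6100 eV

Change in KE:
ΔKE = KE₂ - KE₁ = 7.6100 - 1.3918 = 6.2182 eV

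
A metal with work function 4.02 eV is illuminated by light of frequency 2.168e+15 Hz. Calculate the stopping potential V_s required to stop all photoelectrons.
4.9461 V

The stopping potential V_s satisfies: eV_s = KE_max

First, find KE_max using Einstein's equation:
E_photon = hf = (6.626×10⁻³⁴ J·s)(2.168e+15 Hz) = 8.9661 eV
KE_max = E_photon - φ = 8.9661 - 4.02 = 4.9461 eV

Since eV_s = KE_max:
V_s = KE_max/e = 4.9461 V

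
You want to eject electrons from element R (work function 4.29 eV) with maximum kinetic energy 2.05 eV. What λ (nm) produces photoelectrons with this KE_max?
195.56 nm

From Einstein's equation: KE_max = hc/λ - φ

Rearranging for λ:
hc/λ = KE_max + φ
λ = hc/(KE_max + φ)

Required photon energy:
E_photon = KE_max + φ = 2.05 + 4.29 = 6.34 eV

Required wavelength:
λ = hc/E_photon = (6.626×10⁻³⁴)(3×10⁸) / (6.34 × 1.602×10⁻¹⁹)
λ = 195.56 nm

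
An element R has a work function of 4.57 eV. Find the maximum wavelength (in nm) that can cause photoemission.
271.30 nm

The threshold wavelength is when the photon energy equals the work function:
hc/λ₀ = φ

Solving for λ₀:
λ₀ = hc/φ = (6.626×10⁻³⁴ J·s)(3×10⁸ m/s) / (4.57 eV × 1.602×10⁻¹⁹ J/eV)
λ₀ = 271.30 nm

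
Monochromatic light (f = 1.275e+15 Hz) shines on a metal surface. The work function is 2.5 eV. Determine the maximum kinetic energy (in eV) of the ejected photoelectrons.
2.7730 eV

Using Einstein's photoelectric equation: KE_max = hf - φ

First, calculate the photon energy:
E_photon = hf = (6.626×10⁻³⁴ J·s)(1.275e+15 Hz)
E_photon = 5.2730 eV

Then, the maximum kinetic energy:
KE_max = E_photon - φ = 5.2730 eV - 2.5 eV = 2.7730 eV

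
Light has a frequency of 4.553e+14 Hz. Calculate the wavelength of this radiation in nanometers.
658.45 nm

Using the wave equation: c = fλ

Solving for wavelength:
λ = c/f = (3×10⁸ m/s) / (4.553e+14 Hz)
λ = 658.45 nm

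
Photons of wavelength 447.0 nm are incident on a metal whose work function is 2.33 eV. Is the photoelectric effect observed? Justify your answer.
Yes

For photoemission, the photon energy must exceed the work function.

Photon energy: E = hc/λ = 2.7737 eV
Work function: φ = 2.33 eV

Since E_photon (2.7737 eV) > φ (2.33 eV), photoemission WILL occur.
The threshold wavelength is λ₀ = hc/φ = 532.1 nm.
Since 447.0 nm < 532.1 nm, the light has sufficient energy.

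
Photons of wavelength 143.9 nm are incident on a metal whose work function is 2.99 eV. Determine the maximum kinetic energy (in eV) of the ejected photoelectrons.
5.6260 eV

Using Einstein's photoelectric equation: KE_max = hf - φ = hc/λ - φ

First, calculate the photon energy:
E_photon = hc/λ = (6.626×10⁻³⁴ J·s)(3×10⁸ m/s) / (143.9×10⁻⁹ m)
E_photon = 8.6160 eV

Then, the maximum kinetic energy:
KE_max = E_photon - φ = 8.6160 eV - 2.99 eV = 5.6260 eV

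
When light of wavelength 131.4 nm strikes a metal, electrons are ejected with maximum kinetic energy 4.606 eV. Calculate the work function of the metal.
4.83 eV

From Einstein's photoelectric equation: KE_max = hf - φ = hc/λ - φ

Rearranging for φ:
φ = hc/λ - KE_max

Calculate photon energy:
E_photon = hc/λ = 9.4356 eV

Therefore:
φ = 9.4356 - 4.606 = 4.83 eV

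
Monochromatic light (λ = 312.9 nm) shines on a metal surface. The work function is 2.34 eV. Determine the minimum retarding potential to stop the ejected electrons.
1.6224 V

The stopping potential V_s satisfies: eV_s = KE_max

First, find KE_max using Einstein's equation:
E_photon = hc/λ = 3.9624 eV
KE_max = E_photon - φ = 3.9624 - 2.34 = 1.6224 eV

Since eV_s = KE_max:
V_s = KE_max/e = 1.6224 V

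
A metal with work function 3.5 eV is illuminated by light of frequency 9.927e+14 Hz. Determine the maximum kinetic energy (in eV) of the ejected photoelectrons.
0.6055 eV

Using Einstein's photoelectric equation: KE_max = hf - φ

First, calculate the photon energy:
E_photon = hf = (6.626×10⁻³⁴ J·s)(9.927e+14 Hz)
E_photon = 4.1055 eV

Then, the maximum kinetic energy:
KE_max = E_photon - φ = 4.1055 eV - 3.5 eV = 0.6055 eV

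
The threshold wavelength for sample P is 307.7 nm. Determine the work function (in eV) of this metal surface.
4.03 eV

At the threshold wavelength, photon energy equals work function:
φ = hc/λ₀

Calculating:
φ = (6.626×10⁻³⁴ J·s)(3×10⁸ m/s) / (307.7×10⁻⁹ m)
φ = 4.03 eV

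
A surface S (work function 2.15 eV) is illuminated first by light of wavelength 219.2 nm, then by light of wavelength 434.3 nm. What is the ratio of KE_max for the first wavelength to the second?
4.9747

Using Einstein's equation: KE_max = hc/λ - φ

For λ₁ = 219.2 nm:
E₁ = hc/λ₁ = 5.6562 eV
KE₁ = E₁ - φ = 5.6562 - 2.15 = 3.5062 eV

For λ₂ = 434.3 nm:
E₂ = hc/λ₂ = 2.8548 eV
KE₂ = E₂ - φ = 2.8548 - 2.15 = 0.7048 eV

Ratio: KE₁/KE₂ = 3.5062/0.7048 = 4.9747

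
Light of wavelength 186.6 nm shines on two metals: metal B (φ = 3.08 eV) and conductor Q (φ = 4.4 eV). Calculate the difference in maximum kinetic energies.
1.3200 eV

Using KE_max = hc/λ - φ for each metal:

Photon energy: E = hc/λ = 6.6444 eV

For metal B (φ₁ = 3.08 eV):
KE₁ = E - φ₁ = 6.6444 - 3.08 = 3.5644 eV

For conductor Q (φ₂ = 4.4 eV):
KE₂ = E - φ₂ = 6.6444 - 4.4 = 2.2444 eV

Difference:
ΔKE = KE₁ - KE₂ = 3.5644 - 2.2444 = 1.3200 eV

Note: The difference equals the difference in work functions: 4.4 - 3.08 = 1.32 eV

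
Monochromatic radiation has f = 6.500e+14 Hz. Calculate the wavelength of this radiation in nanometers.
461.22 nm

Using the wave equation: c = fλ

Solving for wavelength:
λ = c/f = (3×10⁸ m/s) / (6.500e+14 Hz)
λ = 461.22 nm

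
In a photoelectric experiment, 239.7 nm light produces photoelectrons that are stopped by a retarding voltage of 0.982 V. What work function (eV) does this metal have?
4.19 eV

The stopping potential gives the maximum kinetic energy: KE_max = eV_s = 0.982 eV

From Einstein's photoelectric equation: KE_max = hc/λ - φ
Rearranging: φ = hc/λ - KE_max

Calculate photon energy:
E_photon = hc/λ = (6.626×10⁻³⁴ J·s)(3×10⁸ m/s) / (239.7×10⁻⁹ m) = 5.1725 eV

Therefore:
φ = 5.1725 - 0.982 = 4.19 eV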